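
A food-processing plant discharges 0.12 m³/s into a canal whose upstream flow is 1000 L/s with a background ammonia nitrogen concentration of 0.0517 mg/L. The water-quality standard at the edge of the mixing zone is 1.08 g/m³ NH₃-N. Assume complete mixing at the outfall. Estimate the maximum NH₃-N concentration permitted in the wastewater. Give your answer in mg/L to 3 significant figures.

1000 L/s = 1 m³/s.
Mass balance: 1.08·1.12 = 0.12·Cₑ + 1·0.0517.
Cₑ = (1.21 − 0.0517) / 0.12 = 9.649 mg/L.

9.65 mg/L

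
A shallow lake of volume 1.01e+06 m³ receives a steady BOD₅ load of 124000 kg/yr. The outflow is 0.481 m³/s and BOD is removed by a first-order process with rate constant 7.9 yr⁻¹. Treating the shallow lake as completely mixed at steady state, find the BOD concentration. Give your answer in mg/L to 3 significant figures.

5.35 mg/L

Outflow Q = 0.481 m³/s × 3.156e+07 s/yr = 1.518e+07 m³/yr.
Steady-state CSTR mass balance: W = Q·C + k·V·C, so C = W/(Q + kV).
Q + kV = 1.518e+07 + 7.9·1.01e+06 = 2.316e+07 m³/yr.
C = 124000/2.316e+07 = 0.005354 kg/m³ = 5.354 mg/L.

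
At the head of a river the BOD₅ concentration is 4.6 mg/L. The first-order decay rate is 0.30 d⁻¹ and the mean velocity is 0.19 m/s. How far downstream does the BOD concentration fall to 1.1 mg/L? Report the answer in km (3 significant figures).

From C = C₀·e^(−kt), t = ln(C₀/C)/k = ln(4.6/1.1)/0.30 = 1.431/0.30 = 4.769 d.
Distance = v·t = 0.19 m/s × 4.121e+05 s = 7.829e+04 m = 78.29 km.

78.3 km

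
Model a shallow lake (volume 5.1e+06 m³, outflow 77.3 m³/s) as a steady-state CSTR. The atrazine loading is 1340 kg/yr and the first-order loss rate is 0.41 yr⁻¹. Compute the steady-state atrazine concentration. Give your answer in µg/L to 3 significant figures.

0.549 µg/L

Outflow Q = 77.3 m³/s × 3.156e+07 s/yr = 2.439e+09 m³/yr.
Steady-state CSTR mass balance: W = Q·C + k·V·C, so C = W/(Q + kV).
Q + kV = 2.439e+09 + 0.41·5.1e+06 = 2.441e+09 m³/yr.
C = 1340/2.441e+09 = 5.488e-07 kg/m³ = 0.0005488 mg/L = 0.5488 µg/L.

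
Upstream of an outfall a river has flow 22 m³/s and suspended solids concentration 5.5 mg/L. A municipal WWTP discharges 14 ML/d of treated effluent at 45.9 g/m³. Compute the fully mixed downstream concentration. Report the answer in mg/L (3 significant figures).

14 ML/d = 0.162 m³/s.
Flow-weighted mixing gives C = (0.162·45.9 + 22·5.5) / (0.162 + 22) = 128.4/22.16 = 5.795 mg/L.

5.80 mg/L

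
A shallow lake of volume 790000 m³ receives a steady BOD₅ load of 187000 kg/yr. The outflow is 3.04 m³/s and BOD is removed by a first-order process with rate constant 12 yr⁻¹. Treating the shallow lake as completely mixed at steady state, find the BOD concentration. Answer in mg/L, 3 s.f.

1.77 mg/L

Outflow Q = 3.04 m³/s × 3.156e+07 s/yr = 9.594e+07 m³/yr.
Steady-state CSTR mass balance: W = Q·C + k·V·C, so C = W/(Q + kV).
Q + kV = 9.594e+07 + 12·790000 = 1.054e+08 m³/yr.
C = 187000/1.054e+08 = 0.001774 kg/m³ = 1.774 mg/L.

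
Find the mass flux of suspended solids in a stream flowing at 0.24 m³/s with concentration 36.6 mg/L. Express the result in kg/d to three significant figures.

759 kg/d

Mass flux = Q·C = 0.24 m³/s × 36.6 g/m³ = 8.784 g/s.
= 8.784 g/s × 86.4 = 758.9 kg/d.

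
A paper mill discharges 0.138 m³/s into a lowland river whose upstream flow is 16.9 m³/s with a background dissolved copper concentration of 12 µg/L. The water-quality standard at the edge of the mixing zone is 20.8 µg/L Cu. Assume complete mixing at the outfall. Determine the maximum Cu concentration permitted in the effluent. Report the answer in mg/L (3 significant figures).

12 µg/L = 0.012 mg/L.
20.8 µg/L = 0.0208 mg/L.
Mass balance: 0.0208·17.04 = 0.138·Cₑ + 16.9·0.012.
Cₑ = (0.3544 − 0.2028) / 0.138 = 1.098 mg/L.

1.10 mg/L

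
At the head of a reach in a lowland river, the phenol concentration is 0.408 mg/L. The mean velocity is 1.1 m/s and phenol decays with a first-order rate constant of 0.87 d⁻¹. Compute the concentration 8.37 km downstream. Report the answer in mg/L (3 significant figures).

0.378 mg/L

Travel time t = 8.37 km / 1.1 m/s = 8370/1.1 = 7609 s = 0.08807 d.
First-order decay: C = 0.408·exp(−0.87·0.08807) = 0.408·0.9262 = 0.3779 mg/L.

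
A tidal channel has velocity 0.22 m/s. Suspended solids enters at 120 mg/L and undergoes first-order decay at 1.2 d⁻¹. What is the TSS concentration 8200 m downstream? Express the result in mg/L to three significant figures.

Travel time t = 8200 m / 0.22 m/s = 8200/0.22 = 3.727e+04 s = 0.4314 d.
First-order decay: C = 120·exp(−1.2·0.4314) = 120·0.5959 = 71.51 mg/L.

71.5 mg/L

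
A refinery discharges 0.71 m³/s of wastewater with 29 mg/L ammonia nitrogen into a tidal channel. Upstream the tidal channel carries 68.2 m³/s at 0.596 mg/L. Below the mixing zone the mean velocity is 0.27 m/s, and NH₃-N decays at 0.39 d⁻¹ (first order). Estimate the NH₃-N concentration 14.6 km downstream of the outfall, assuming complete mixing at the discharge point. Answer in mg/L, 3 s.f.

0.696 mg/L

After complete mixing, C₀ = (0.71·29 + 68.2·0.596) / 68.91 = 0.8887 mg/L.
Travel time t = 1.46e+04 m / 0.27 m/s = 5.407e+04 s = 0.6259 d.
C = 0.8887·exp(−0.39·0.6259) = 0.8887·0.7834 = 0.6962 mg/L.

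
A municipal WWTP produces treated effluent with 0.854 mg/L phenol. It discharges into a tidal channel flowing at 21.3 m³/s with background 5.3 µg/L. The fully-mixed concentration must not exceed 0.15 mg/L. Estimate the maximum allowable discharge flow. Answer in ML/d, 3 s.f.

378 ML/d

5.3 µg/L = 0.0053 mg/L.
Mass balance at complete mixing: C_std·(Q_w + Q_r) = Q_w·C_e + Q_r·C_b.
Rearranging, Q_w = Q_r·(C_std − C_b)/(C_e − C_std) = 21.3·(0.15 − 0.0053) / (0.854 − 0.15) = 4.378 m³/s.
= 378.3 ML/d.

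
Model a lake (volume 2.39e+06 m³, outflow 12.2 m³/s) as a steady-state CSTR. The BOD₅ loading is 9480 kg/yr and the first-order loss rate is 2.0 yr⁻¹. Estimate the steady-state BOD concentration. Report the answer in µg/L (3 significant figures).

Outflow Q = 12.2 m³/s × 3.156e+07 s/yr = 3.85e+08 m³/yr.
Steady-state CSTR mass balance: W = Q·C + k·V·C, so C = W/(Q + kV).
Q + kV = 3.85e+08 + 2.0·2.39e+06 = 3.898e+08 m³/yr.
C = 9480/3.898e+08 = 2.432e-05 kg/m³ = 0.02432 mg/L = 24.32 µg/L.

24.3 µg/L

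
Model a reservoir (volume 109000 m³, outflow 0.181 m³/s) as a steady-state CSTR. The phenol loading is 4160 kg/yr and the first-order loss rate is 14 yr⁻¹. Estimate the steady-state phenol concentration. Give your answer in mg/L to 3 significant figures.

0.575 mg/L

Outflow Q = 0.181 m³/s × 3.156e+07 s/yr = 5.712e+06 m³/yr.
Steady-state CSTR mass balance: W = Q·C + k·V·C, so C = W/(Q + kV).
Q + kV = 5.712e+06 + 14·109000 = 7.238e+06 m³/yr.
C = 4160/7.238e+06 = 0.0005748 kg/m³ = 0.5748 mg/L.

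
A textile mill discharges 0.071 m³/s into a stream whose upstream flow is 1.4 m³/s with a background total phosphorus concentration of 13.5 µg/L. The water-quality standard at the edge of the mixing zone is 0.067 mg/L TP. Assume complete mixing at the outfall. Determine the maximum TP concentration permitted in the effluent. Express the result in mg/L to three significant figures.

13.5 µg/L = 0.0135 mg/L.
Mass balance: 0.067·1.471 = 0.071·Cₑ + 1.4·0.0135.
Cₑ = (0.09856 − 0.0189) / 0.071 = 1.122 mg/L.

1.12 mg/L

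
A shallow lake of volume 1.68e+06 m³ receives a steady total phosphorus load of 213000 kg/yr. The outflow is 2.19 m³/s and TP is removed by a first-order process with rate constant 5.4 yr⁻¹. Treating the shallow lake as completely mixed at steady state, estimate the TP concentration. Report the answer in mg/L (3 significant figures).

Outflow Q = 2.19 m³/s × 3.156e+07 s/yr = 6.911e+07 m³/yr.
Steady-state CSTR mass balance: W = Q·C + k·V·C, so C = W/(Q + kV).
Q + kV = 6.911e+07 + 5.4·1.68e+06 = 7.818e+07 m³/yr.
C = 213000/7.818e+07 = 0.002724 kg/m³ = 2.724 mg/L.

2.72 mg/L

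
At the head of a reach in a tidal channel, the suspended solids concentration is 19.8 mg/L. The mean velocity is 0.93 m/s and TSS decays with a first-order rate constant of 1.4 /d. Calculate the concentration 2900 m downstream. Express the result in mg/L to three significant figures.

18.8 mg/L

Travel time t = 2900 m / 0.93 m/s = 2900/0.93 = 3118 s = 0.03609 d.
First-order decay: C = 19.8·exp(−1.4·0.03609) = 19.8·0.9507 = 18.82 mg/L.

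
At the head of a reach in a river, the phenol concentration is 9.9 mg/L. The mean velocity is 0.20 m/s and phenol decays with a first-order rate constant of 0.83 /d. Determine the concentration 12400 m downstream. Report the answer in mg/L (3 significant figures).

Travel time t = 12400 m / 0.20 m/s = 1.24e+04/0.20 = 6.2e+04 s = 0.7176 d.
First-order decay: C = 9.9·exp(−0.83·0.7176) = 9.9·0.5512 = 5.457 mg/L.

5.46 mg/L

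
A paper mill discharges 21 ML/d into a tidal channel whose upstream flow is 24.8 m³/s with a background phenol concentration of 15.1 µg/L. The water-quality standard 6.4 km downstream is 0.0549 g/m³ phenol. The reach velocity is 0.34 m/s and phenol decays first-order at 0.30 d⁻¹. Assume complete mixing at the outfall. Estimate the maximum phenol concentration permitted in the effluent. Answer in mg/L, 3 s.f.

4.50 mg/L

21 ML/d = 0.2431 m³/s.
15.1 µg/L = 0.0151 mg/L.
Travel time to the compliance point: t = 6400/0.34 = 1.882e+04 s = 0.2179 d; decay factor exp(−0.30·0.2179) = 0.9367.
So the concentration just after mixing may be at most 0.0549/0.9367 = 0.05861 mg/L.
Mass balance: 0.05861·25.04 = 0.2431·Cₑ + 24.8·0.0151.
Cₑ = (1.468 − 0.3745) / 0.2431 = 4.498 mg/L.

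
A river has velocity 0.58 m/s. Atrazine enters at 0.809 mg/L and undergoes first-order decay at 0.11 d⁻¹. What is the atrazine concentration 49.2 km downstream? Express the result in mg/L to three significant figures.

Travel time t = 49.2 km / 0.58 m/s = 4.92e+04/0.58 = 8.483e+04 s = 0.9818 d.
First-order decay: C = 0.809·exp(−0.11·0.9818) = 0.809·0.8976 = 0.7262 mg/L.

0.726 mg/L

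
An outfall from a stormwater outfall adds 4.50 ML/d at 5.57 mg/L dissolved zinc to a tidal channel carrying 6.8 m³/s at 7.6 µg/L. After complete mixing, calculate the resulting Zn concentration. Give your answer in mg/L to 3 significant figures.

4.50 ML/d = 0.05208 m³/s.
7.6 µg/L = 0.0076 mg/L.
By mass balance at complete mixing, C = (0.05208·5.57 + 6.8·0.0076) / (0.05208 + 6.8) = 0.3418/6.852 = 0.04988 mg/L.

0.0499 mg/L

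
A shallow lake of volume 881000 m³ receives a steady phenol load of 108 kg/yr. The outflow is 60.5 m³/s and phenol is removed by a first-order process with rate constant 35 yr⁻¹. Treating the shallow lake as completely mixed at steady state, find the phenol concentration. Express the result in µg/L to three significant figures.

Outflow Q = 60.5 m³/s × 3.156e+07 s/yr = 1.909e+09 m³/yr.
Steady-state CSTR mass balance: W = Q·C + k·V·C, so C = W/(Q + kV).
Q + kV = 1.909e+09 + 35·881000 = 1.94e+09 m³/yr.
C = 108/1.94e+09 = 5.567e-08 kg/m³ = 5.567e-05 mg/L = 0.05567 µg/L.

0.0557 µg/L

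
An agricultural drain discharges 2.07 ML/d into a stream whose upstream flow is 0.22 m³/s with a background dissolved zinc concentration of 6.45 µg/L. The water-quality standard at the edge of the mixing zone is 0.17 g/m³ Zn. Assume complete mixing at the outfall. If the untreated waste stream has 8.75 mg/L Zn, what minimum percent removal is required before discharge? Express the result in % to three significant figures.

80.9 %

2.07 ML/d = 0.02396 m³/s.
6.45 µg/L = 0.00645 mg/L.
Mass balance: 0.17·0.244 = 0.02396·Cₑ + 0.22·0.00645.
Cₑ = (0.04147 − 0.001419) / 0.02396 = 1.672 mg/L.
Required removal = 1 − 1.672/8.75 = 80.89 %.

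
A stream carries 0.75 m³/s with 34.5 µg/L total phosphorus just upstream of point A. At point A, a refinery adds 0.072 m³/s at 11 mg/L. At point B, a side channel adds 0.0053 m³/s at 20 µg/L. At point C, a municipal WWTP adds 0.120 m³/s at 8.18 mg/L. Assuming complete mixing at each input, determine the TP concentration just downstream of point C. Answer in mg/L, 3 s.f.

1.90 mg/L

34.5 µg/L = 0.0345 mg/L.
After input A: C = (0.75·0.0345 + 0.072·11) / 0.822 = 0.995 mg/L.
20 µg/L = 0.02 mg/L.
After input B: C = (0.822·0.995 + 0.0053·0.02) / 0.8273 = 0.9887 mg/L.
After input C: C = (0.8273·0.9887 + 0.12·8.18) / 0.9473 = 1.9 mg/L.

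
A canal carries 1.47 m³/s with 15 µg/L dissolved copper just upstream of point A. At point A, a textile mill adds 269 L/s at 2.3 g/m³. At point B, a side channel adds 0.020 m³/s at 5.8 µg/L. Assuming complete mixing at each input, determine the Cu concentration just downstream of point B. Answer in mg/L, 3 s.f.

0.364 mg/L

15 µg/L = 0.015 mg/L.
269 L/s = 0.269 m³/s.
After input A: C = (1.47·0.015 + 0.269·2.3) / 1.739 = 0.3685 mg/L.
5.8 µg/L = 0.0058 mg/L.
After input B: C = (1.739·0.3685 + 0.02·0.0058) / 1.759 = 0.3643 mg/L.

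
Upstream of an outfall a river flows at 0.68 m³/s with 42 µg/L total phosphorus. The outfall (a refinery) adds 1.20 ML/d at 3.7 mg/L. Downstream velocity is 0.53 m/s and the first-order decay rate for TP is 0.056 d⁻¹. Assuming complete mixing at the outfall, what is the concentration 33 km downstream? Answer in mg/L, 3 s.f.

1.20 ML/d = 0.01389 m³/s.
42 µg/L = 0.042 mg/L.
After complete mixing, C₀ = (0.01389·3.7 + 0.68·0.042) / 0.6939 = 0.1152 mg/L.
Travel time t = 3.3e+04 m / 0.53 m/s = 6.226e+04 s = 0.7206 d.
C = 0.1152·exp(−0.056·0.7206) = 0.1152·0.9604 = 0.1107 mg/L.

0.111 mg/L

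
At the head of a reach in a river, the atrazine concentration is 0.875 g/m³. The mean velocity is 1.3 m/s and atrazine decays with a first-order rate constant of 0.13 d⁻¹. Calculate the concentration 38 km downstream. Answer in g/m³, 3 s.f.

0.837 g/m³

Travel time t = 38 km / 1.3 m/s = 3.8e+04/1.3 = 2.923e+04 s = 0.3383 d.
First-order decay: C = 0.875·exp(−0.13·0.3383) = 0.875·0.957 = 0.8374 g/m³.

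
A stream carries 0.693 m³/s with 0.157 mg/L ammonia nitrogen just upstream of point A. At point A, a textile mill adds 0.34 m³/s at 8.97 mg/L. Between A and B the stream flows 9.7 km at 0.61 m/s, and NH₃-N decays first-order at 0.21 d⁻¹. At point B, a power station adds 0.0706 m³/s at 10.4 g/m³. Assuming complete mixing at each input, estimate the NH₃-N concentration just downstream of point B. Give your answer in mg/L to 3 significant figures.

After input A: C = (0.693·0.157 + 0.34·8.97) / 1.033 = 3.058 mg/L.
Over the 9.7 km reach to input B (t = 1.59e+04 s = 0.184 d), decay gives C = 3.058·exp(−0.21·0.184) = 2.942 mg/L.
After input B: C = (1.033·2.942 + 0.0706·10.4) / 1.104 = 3.419 mg/L.

3.42 mg/L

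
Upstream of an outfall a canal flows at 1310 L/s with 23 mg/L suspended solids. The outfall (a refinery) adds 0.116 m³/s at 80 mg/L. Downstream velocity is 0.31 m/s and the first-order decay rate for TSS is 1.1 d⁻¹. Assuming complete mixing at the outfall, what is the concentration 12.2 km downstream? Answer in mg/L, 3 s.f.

16.7 mg/L

1310 L/s = 1.31 m³/s.
After complete mixing, C₀ = (0.116·80 + 1.31·23) / 1.426 = 27.64 mg/L.
Travel time t = 1.22e+04 m / 0.31 m/s = 3.935e+04 s = 0.4555 d.
C = 27.64·exp(−1.1·0.4555) = 27.64·0.6059 = 16.75 mg/L.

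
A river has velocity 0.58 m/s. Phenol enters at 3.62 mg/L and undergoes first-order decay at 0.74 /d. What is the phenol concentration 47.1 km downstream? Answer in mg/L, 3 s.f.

Travel time t = 47.1 km / 0.58 m/s = 4.71e+04/0.58 = 8.121e+04 s = 0.9399 d.
First-order decay: C = 3.62·exp(−0.74·0.9399) = 3.62·0.4988 = 1.806 mg/L.

1.81 mg/L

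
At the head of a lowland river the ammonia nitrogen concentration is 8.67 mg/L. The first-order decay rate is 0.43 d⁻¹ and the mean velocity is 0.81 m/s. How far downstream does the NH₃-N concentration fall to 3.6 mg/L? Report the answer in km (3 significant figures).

From C = C₀·e^(−kt), t = ln(C₀/C)/k = ln(8.67/3.6)/0.43 = 0.8789/0.43 = 2.044 d.
Distance = v·t = 0.81 m/s × 1.766e+05 s = 1.43e+05 m = 143 km.

143 km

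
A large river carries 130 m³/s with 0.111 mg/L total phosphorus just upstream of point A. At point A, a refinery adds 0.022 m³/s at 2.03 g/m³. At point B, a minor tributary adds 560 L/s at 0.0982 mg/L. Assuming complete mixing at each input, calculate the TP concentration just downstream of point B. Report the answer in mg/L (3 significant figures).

After input A: C = (130·0.111 + 0.022·2.03) / 130 = 0.1113 mg/L.
560 L/s = 0.56 m³/s.
After input B: C = (130·0.1113 + 0.56·0.0982) / 130.6 = 0.1113 mg/L.

0.111 mg/L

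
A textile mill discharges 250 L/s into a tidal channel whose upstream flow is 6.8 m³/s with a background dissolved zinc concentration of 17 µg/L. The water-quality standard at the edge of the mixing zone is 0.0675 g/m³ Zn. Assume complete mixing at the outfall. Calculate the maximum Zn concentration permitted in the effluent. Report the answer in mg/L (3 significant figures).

250 L/s = 0.25 m³/s.
17 µg/L = 0.017 mg/L.
Mass balance: 0.0675·7.05 = 0.25·Cₑ + 6.8·0.017.
Cₑ = (0.4759 − 0.1156) / 0.25 = 1.441 mg/L.

1.44 mg/L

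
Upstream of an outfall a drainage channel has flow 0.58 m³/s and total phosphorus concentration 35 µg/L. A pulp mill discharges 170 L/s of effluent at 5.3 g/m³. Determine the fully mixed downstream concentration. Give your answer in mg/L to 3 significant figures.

170 L/s = 0.17 m³/s.
35 µg/L = 0.035 mg/L.
Flow-weighted mixing gives C = (0.17·5.3 + 0.58·0.035) / (0.17 + 0.58) = 0.9213/0.75 = 1.228 mg/L.

1.23 mg/L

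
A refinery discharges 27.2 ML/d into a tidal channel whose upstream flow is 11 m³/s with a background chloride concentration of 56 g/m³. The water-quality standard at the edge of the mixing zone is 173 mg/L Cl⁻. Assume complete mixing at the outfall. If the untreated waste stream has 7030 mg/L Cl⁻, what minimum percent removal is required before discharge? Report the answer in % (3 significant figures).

27.2 ML/d = 0.3148 m³/s.
Mass balance: 173·11.31 = 0.3148·Cₑ + 11·56.
Cₑ = (1957 − 616) / 0.3148 = 4261 mg/L.
Required removal = 1 − 4261/7030 = 39.39 %.

39.4 %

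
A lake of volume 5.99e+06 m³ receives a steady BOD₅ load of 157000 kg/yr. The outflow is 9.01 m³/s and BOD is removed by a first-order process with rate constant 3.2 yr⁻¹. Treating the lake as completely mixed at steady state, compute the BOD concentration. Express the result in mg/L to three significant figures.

0.517 mg/L

Outflow Q = 9.01 m³/s × 3.156e+07 s/yr = 2.843e+08 m³/yr.
Steady-state CSTR mass balance: W = Q·C + k·V·C, so C = W/(Q + kV).
Q + kV = 2.843e+08 + 3.2·5.99e+06 = 3.035e+08 m³/yr.
C = 157000/3.035e+08 = 0.0005173 kg/m³ = 0.5173 mg/L.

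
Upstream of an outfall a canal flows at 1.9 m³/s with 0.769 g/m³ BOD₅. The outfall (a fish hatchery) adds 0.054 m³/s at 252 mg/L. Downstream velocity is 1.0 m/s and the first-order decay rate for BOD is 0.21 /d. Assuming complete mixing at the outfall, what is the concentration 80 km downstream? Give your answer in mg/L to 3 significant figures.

After complete mixing, C₀ = (0.054·252 + 1.9·0.769) / 1.954 = 7.712 mg/L.
Travel time t = 8e+04 m / 1.0 m/s = 8e+04 s = 0.9259 d.
C = 7.712·exp(−0.21·0.9259) = 7.712·0.8233 = 6.349 mg/L.

6.35 mg/L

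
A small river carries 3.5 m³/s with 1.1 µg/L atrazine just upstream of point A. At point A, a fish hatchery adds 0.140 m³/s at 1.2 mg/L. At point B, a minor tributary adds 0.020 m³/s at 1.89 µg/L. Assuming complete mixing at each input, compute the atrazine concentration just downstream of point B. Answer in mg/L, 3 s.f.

1.1 µg/L = 0.0011 mg/L.
After input A: C = (3.5·0.0011 + 0.14·1.2) / 3.64 = 0.04721 mg/L.
1.89 µg/L = 0.00189 mg/L.
After input B: C = (3.64·0.04721 + 0.02·0.00189) / 3.66 = 0.04696 mg/L.

0.0470 mg/L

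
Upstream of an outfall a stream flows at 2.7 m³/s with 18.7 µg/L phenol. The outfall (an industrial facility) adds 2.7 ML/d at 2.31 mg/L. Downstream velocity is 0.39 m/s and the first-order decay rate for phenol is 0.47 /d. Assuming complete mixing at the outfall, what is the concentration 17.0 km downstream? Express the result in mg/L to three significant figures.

2.7 ML/d = 0.03125 m³/s.
18.7 µg/L = 0.0187 mg/L.
After complete mixing, C₀ = (0.03125·2.31 + 2.7·0.0187) / 2.731 = 0.04492 mg/L.
Travel time t = 1.7e+04 m / 0.39 m/s = 4.359e+04 s = 0.5045 d.
C = 0.04492·exp(−0.47·0.5045) = 0.04492·0.7889 = 0.03543 mg/L.

0.0354 mg/L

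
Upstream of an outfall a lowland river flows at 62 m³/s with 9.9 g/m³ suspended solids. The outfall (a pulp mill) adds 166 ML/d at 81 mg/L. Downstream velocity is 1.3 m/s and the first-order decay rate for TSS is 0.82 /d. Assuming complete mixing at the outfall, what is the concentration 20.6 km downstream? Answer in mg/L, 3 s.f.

10.4 mg/L

166 ML/d = 1.921 m³/s.
After complete mixing, C₀ = (1.921·81 + 62·9.9) / 63.92 = 12.04 mg/L.
Travel time t = 2.06e+04 m / 1.3 m/s = 1.585e+04 s = 0.1834 d.
C = 12.04·exp(−0.82·0.1834) = 12.04·0.8604 = 10.36 mg/L.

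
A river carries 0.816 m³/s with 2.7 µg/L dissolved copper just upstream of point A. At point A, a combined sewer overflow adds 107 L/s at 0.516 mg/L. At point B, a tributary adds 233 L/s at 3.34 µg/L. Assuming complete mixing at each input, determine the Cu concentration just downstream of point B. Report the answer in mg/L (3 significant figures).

0.0503 mg/L

2.7 µg/L = 0.0027 mg/L.
107 L/s = 0.107 m³/s.
After input A: C = (0.816·0.0027 + 0.107·0.516) / 0.923 = 0.0622 mg/L.
233 L/s = 0.233 m³/s.
3.34 µg/L = 0.00334 mg/L.
After input B: C = (0.923·0.0622 + 0.233·0.00334) / 1.156 = 0.05034 mg/L.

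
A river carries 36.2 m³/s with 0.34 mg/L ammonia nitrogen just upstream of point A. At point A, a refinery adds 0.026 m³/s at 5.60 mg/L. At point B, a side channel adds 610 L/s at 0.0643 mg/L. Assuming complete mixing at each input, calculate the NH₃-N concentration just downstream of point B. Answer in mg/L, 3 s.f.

After input A: C = (36.2·0.34 + 0.026·5.6) / 36.23 = 0.3438 mg/L.
610 L/s = 0.61 m³/s.
After input B: C = (36.23·0.3438 + 0.61·0.0643) / 36.84 = 0.3391 mg/L.

0.339 mg/L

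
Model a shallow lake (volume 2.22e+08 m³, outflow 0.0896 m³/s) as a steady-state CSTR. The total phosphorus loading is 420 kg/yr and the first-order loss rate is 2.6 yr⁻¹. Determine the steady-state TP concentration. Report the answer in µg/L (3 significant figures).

Outflow Q = 0.0896 m³/s × 3.156e+07 s/yr = 2.828e+06 m³/yr.
Steady-state CSTR mass balance: W = Q·C + k·V·C, so C = W/(Q + kV).
Q + kV = 2.828e+06 + 2.6·2.22e+08 = 5.8e+08 m³/yr.
C = 420/5.8e+08 = 7.241e-07 kg/m³ = 0.0007241 mg/L = 0.7241 µg/L.

0.724 µg/L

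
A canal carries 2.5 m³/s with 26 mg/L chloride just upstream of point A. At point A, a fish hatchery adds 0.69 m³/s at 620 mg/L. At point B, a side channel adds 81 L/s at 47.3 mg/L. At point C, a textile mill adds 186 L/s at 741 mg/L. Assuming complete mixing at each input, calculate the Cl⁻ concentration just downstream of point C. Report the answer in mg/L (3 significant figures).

184 mg/L

After input A: C = (2.5·26 + 0.69·620) / 3.19 = 154.5 mg/L.
81 L/s = 0.081 m³/s.
After input B: C = (3.19·154.5 + 0.081·47.3) / 3.271 = 151.8 mg/L.
186 L/s = 0.186 m³/s.
After input C: C = (3.271·151.8 + 0.186·741) / 3.457 = 183.5 mg/L.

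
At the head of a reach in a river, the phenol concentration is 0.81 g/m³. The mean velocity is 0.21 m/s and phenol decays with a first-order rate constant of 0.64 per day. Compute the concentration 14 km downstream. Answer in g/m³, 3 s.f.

Travel time t = 14 km / 0.21 m/s = 1.4e+04/0.21 = 6.667e+04 s = 0.7716 d.
First-order decay: C = 0.81·exp(−0.64·0.7716) = 0.81·0.6103 = 0.4943 g/m³.

0.494 g/m³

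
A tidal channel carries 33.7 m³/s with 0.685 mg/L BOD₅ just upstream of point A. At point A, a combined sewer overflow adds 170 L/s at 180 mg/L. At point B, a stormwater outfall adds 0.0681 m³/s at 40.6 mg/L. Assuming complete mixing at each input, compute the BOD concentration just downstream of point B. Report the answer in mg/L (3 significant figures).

170 L/s = 0.17 m³/s.
After input A: C = (33.7·0.685 + 0.17·180) / 33.87 = 1.585 mg/L.
After input B: C = (33.87·1.585 + 0.0681·40.6) / 33.94 = 1.663 mg/L.

1.66 mg/L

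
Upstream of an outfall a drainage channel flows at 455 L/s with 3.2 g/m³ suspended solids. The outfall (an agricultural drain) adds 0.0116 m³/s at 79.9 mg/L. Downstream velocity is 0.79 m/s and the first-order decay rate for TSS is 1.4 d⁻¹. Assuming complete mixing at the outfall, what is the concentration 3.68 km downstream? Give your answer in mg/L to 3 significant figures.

455 L/s = 0.455 m³/s.
After complete mixing, C₀ = (0.0116·79.9 + 0.455·3.2) / 0.4666 = 5.107 mg/L.
Travel time t = 3680 m / 0.79 m/s = 4658 s = 0.05391 d.
C = 5.107·exp(−1.4·0.05391) = 5.107·0.9273 = 4.736 mg/L.

4.74 mg/L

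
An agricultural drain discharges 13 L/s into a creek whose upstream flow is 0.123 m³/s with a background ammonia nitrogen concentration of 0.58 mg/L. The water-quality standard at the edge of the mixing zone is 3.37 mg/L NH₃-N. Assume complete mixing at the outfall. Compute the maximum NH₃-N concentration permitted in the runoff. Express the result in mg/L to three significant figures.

29.8 mg/L

13 L/s = 0.013 m³/s.
Mass balance: 3.37·0.136 = 0.013·Cₑ + 0.123·0.58.
Cₑ = (0.4583 − 0.07134) / 0.013 = 29.77 mg/L.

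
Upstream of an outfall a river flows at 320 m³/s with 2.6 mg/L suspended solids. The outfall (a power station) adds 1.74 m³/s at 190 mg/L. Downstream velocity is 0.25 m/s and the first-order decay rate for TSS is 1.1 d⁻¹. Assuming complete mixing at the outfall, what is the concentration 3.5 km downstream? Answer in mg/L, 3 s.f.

After complete mixing, C₀ = (1.74·190 + 320·2.6) / 321.7 = 3.613 mg/L.
Travel time t = 3500 m / 0.25 m/s = 1.4e+04 s = 0.162 d.
C = 3.613·exp(−1.1·0.162) = 3.613·0.8367 = 3.024 mg/L.

3.02 mg/L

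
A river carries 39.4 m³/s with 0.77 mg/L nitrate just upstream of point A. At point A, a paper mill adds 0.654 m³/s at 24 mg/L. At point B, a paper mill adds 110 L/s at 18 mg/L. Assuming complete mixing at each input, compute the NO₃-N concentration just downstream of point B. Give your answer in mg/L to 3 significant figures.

After input A: C = (39.4·0.77 + 0.654·24) / 40.05 = 1.149 mg/L.
110 L/s = 0.11 m³/s.
After input B: C = (40.05·1.149 + 0.11·18) / 40.16 = 1.195 mg/L.

1.20 mg/L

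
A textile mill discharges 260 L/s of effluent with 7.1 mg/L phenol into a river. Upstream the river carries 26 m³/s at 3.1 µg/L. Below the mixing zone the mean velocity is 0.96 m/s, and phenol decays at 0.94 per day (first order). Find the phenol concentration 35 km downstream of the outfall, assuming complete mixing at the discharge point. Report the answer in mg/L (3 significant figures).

0.0493 mg/L

260 L/s = 0.26 m³/s.
3.1 µg/L = 0.0031 mg/L.
After complete mixing, C₀ = (0.26·7.1 + 26·0.0031) / 26.26 = 0.07337 mg/L.
Travel time t = 3.5e+04 m / 0.96 m/s = 3.646e+04 s = 0.422 d.
C = 0.07337·exp(−0.94·0.422) = 0.07337·0.6726 = 0.04934 mg/L.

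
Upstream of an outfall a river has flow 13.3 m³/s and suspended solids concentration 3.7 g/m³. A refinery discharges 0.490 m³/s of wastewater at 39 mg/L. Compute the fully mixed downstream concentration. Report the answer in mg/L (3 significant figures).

By mass balance at complete mixing, C = (0.49·39 + 13.3·3.7) / (0.49 + 13.3) = 68.32/13.79 = 4.954 mg/L.

4.95 mg/L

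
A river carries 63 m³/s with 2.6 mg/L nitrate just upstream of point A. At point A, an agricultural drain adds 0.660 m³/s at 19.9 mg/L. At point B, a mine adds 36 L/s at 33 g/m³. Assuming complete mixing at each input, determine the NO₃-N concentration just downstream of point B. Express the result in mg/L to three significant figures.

After input A: C = (63·2.6 + 0.66·19.9) / 63.66 = 2.779 mg/L.
36 L/s = 0.036 m³/s.
After input B: C = (63.66·2.779 + 0.036·33) / 63.7 = 2.796 mg/L.

2.80 mg/L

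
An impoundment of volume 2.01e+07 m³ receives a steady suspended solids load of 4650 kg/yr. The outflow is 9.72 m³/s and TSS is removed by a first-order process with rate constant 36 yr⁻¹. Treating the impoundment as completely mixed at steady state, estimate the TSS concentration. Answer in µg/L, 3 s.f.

Outflow Q = 9.72 m³/s × 3.156e+07 s/yr = 3.067e+08 m³/yr.
Steady-state CSTR mass balance: W = Q·C + k·V·C, so C = W/(Q + kV).
Q + kV = 3.067e+08 + 36·2.01e+07 = 1.03e+09 m³/yr.
C = 4650/1.03e+09 = 4.513e-06 kg/m³ = 0.004513 mg/L = 4.513 µg/L.

4.51 µg/L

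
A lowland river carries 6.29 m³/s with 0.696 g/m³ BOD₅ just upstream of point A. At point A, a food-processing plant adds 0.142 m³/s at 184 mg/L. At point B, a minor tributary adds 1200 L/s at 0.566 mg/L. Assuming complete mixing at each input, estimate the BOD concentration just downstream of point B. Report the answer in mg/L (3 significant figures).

4.09 mg/L

After input A: C = (6.29·0.696 + 0.142·184) / 6.432 = 4.743 mg/L.
1200 L/s = 1.2 m³/s.
After input B: C = (6.432·4.743 + 1.2·0.566) / 7.632 = 4.086 mg/L.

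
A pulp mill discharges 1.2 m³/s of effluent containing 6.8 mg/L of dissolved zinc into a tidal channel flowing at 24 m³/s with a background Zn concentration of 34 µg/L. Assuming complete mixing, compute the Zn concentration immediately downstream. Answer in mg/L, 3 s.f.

0.356 mg/L

34 µg/L = 0.034 mg/L.
Conservation of mass across the mixing zone: C = (1.2·6.8 + 24·0.034) / (1.2 + 24) = 8.976/25.2 = 0.3562 mg/L.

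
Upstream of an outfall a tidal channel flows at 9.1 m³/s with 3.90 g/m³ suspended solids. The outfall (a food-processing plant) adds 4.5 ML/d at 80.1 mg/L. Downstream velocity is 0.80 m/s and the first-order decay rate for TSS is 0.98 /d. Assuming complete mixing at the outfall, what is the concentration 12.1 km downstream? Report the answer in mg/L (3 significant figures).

4.5 ML/d = 0.05208 m³/s.
After complete mixing, C₀ = (0.05208·80.1 + 9.1·3.9) / 9.152 = 4.334 mg/L.
Travel time t = 1.21e+04 m / 0.80 m/s = 1.512e+04 s = 0.1751 d.
C = 4.334·exp(−0.98·0.1751) = 4.334·0.8424 = 3.65 mg/L.

3.65 mg/L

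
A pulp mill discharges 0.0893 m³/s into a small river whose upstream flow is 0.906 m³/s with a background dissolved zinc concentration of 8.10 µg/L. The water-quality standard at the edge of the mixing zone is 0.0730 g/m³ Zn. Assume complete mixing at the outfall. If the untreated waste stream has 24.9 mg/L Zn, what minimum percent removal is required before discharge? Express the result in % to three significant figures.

8.10 µg/L = 0.0081 mg/L.
Mass balance: 0.073·0.9953 = 0.0893·Cₑ + 0.906·0.0081.
Cₑ = (0.07266 − 0.007339) / 0.0893 = 0.7314 mg/L.
Required removal = 1 − 0.7314/24.9 = 97.06 %.

97.1 %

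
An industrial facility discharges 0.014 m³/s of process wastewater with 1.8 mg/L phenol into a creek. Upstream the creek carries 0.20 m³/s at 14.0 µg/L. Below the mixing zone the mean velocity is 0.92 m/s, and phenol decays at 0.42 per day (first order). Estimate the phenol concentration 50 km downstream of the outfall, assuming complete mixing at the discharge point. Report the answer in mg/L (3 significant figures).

0.100 mg/L

14.0 µg/L = 0.014 mg/L.
After complete mixing, C₀ = (0.014·1.8 + 0.2·0.014) / 0.214 = 0.1308 mg/L.
Travel time t = 5e+04 m / 0.92 m/s = 5.435e+04 s = 0.629 d.
C = 0.1308·exp(−0.42·0.629) = 0.1308·0.7678 = 0.1005 mg/L.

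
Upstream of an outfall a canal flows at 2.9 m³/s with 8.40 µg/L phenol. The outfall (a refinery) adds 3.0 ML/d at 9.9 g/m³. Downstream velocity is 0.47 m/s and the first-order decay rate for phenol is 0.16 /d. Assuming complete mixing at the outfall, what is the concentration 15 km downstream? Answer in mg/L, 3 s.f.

0.118 mg/L

3.0 ML/d = 0.03472 m³/s.
8.40 µg/L = 0.0084 mg/L.
After complete mixing, C₀ = (0.03472·9.9 + 2.9·0.0084) / 2.935 = 0.1254 mg/L.
Travel time t = 1.5e+04 m / 0.47 m/s = 3.191e+04 s = 0.3694 d.
C = 0.1254·exp(−0.16·0.3694) = 0.1254·0.9426 = 0.1182 mg/L.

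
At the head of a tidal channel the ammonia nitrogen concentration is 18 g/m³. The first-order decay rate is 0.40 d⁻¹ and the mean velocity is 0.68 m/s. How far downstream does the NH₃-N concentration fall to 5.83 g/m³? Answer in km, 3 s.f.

166 km

From C = C₀·e^(−kt), t = ln(C₀/C)/k = ln(18/5.83)/0.40 = 1.127/0.40 = 2.818 d.
Distance = v·t = 0.68 m/s × 2.435e+05 s = 1.656e+05 m = 165.6 km.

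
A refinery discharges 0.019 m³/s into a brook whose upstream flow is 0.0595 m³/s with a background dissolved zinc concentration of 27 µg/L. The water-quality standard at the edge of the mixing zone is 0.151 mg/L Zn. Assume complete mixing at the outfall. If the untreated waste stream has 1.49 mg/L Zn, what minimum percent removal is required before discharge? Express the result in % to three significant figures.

63.8 %

27 µg/L = 0.027 mg/L.
Mass balance: 0.151·0.0785 = 0.019·Cₑ + 0.0595·0.027.
Cₑ = (0.01185 − 0.001606) / 0.019 = 0.5393 mg/L.
Required removal = 1 − 0.5393/1.49 = 63.8 %.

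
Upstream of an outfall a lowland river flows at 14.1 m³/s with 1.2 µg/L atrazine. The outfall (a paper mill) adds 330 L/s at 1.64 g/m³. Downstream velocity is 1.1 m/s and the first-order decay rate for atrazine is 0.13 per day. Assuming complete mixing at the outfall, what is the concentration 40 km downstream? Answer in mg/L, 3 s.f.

330 L/s = 0.33 m³/s.
1.2 µg/L = 0.0012 mg/L.
After complete mixing, C₀ = (0.33·1.64 + 14.1·0.0012) / 14.43 = 0.03868 mg/L.
Travel time t = 4e+04 m / 1.1 m/s = 3.636e+04 s = 0.4209 d.
C = 0.03868·exp(−0.13·0.4209) = 0.03868·0.9468 = 0.03662 mg/L.

0.0366 mg/L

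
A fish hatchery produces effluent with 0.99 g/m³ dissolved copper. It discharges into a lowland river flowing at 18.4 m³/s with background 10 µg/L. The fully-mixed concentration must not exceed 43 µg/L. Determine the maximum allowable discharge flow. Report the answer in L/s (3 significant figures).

10 µg/L = 0.01 mg/L.
43 µg/L = 0.043 mg/L.
Mass balance at complete mixing: C_std·(Q_w + Q_r) = Q_w·C_e + Q_r·C_b.
Rearranging, Q_w = Q_r·(C_std − C_b)/(C_e − C_std) = 18.4·(0.043 − 0.01) / (0.99 − 0.043) = 0.6412 m³/s.
= 641.2 L/s.

641 L/s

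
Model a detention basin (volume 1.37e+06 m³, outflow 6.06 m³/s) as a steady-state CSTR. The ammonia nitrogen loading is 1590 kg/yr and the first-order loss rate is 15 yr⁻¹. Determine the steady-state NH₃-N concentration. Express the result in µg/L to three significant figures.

Outflow Q = 6.06 m³/s × 3.156e+07 s/yr = 1.912e+08 m³/yr.
Steady-state CSTR mass balance: W = Q·C + k·V·C, so C = W/(Q + kV).
Q + kV = 1.912e+08 + 15·1.37e+06 = 2.118e+08 m³/yr.
C = 1590/2.118e+08 = 7.507e-06 kg/m³ = 0.007507 mg/L = 7.507 µg/L.

7.51 µg/L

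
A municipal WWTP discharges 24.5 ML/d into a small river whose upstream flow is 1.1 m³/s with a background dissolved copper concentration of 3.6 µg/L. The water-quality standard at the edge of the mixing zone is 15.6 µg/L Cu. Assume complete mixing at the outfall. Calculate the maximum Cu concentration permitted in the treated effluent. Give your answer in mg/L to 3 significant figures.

0.0622 mg/L

24.5 ML/d = 0.2836 m³/s.
3.6 µg/L = 0.0036 mg/L.
15.6 µg/L = 0.0156 mg/L.
Mass balance: 0.0156·1.384 = 0.2836·Cₑ + 1.1·0.0036.
Cₑ = (0.02158 − 0.00396) / 0.2836 = 0.06215 mg/L.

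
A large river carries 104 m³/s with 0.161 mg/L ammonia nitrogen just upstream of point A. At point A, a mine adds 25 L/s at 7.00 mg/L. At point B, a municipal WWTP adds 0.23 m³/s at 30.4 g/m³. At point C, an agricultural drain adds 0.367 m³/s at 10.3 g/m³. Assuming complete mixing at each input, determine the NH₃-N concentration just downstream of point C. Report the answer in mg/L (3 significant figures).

0.265 mg/L

25 L/s = 0.025 m³/s.
After input A: C = (104·0.161 + 0.025·7) / 104 = 0.1626 mg/L.
After input B: C = (104·0.1626 + 0.23·30.4) / 104.3 = 0.2294 mg/L.
After input C: C = (104.3·0.2294 + 0.367·10.3) / 104.6 = 0.2647 mg/L.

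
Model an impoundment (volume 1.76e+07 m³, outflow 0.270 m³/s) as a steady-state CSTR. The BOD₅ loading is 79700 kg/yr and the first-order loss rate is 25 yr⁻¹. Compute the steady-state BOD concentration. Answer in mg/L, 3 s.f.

0.178 mg/L

Outflow Q = 0.270 m³/s × 3.156e+07 s/yr = 8.521e+06 m³/yr.
Steady-state CSTR mass balance: W = Q·C + k·V·C, so C = W/(Q + kV).
Q + kV = 8.521e+06 + 25·1.76e+07 = 4.485e+08 m³/yr.
C = 79700/4.485e+08 = 0.0001777 kg/m³ = 0.1777 mg/L.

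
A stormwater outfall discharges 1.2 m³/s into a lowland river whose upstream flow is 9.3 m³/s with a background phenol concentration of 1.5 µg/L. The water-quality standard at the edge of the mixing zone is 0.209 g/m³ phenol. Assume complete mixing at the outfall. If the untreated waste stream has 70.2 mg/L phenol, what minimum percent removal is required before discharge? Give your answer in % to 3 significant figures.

1.5 µg/L = 0.0015 mg/L.
Mass balance: 0.209·10.5 = 1.2·Cₑ + 9.3·0.0015.
Cₑ = (2.195 − 0.01395) / 1.2 = 1.817 mg/L.
Required removal = 1 − 1.817/70.2 = 97.41 %.

97.4 %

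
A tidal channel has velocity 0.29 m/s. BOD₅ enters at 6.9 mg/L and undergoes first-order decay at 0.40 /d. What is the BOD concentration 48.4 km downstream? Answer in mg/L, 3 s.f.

3.19 mg/L

Travel time t = 48.4 km / 0.29 m/s = 4.84e+04/0.29 = 1.669e+05 s = 1.932 d.
First-order decay: C = 6.9·exp(−0.40·1.932) = 6.9·0.4618 = 3.186 mg/L.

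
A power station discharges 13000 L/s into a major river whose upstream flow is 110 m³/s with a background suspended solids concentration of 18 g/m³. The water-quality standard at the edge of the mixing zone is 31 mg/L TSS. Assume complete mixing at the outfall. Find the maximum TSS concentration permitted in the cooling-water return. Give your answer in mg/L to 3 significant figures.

141 mg/L

13000 L/s = 13 m³/s.
Mass balance: 31·123 = 13·Cₑ + 110·18.
Cₑ = (3813 − 1980) / 13 = 141 mg/L.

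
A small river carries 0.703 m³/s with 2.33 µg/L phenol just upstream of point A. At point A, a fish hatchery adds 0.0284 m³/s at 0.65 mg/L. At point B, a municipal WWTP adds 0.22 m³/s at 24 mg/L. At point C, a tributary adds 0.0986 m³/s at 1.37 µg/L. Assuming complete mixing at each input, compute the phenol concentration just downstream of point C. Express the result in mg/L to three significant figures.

5.05 mg/L

2.33 µg/L = 0.00233 mg/L.
After input A: C = (0.703·0.00233 + 0.0284·0.65) / 0.7314 = 0.02748 mg/L.
After input B: C = (0.7314·0.02748 + 0.22·24) / 0.9514 = 5.571 mg/L.
1.37 µg/L = 0.00137 mg/L.
After input C: C = (0.9514·5.571 + 0.0986·0.00137) / 1.05 = 5.048 mg/L.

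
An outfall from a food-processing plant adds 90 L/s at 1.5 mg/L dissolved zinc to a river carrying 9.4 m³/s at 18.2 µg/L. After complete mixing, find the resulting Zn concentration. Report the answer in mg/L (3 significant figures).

90 L/s = 0.09 m³/s.
18.2 µg/L = 0.0182 mg/L.
By mass balance at complete mixing, C = (0.09·1.5 + 9.4·0.0182) / (0.09 + 9.4) = 0.3061/9.49 = 0.03225 mg/L.

0.0323 mg/L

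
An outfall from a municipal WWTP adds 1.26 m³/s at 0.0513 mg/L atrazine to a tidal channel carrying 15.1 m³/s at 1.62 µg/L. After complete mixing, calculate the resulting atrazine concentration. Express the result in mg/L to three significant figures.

0.00545 mg/L

1.62 µg/L = 0.00162 mg/L.
Conservation of mass across the mixing zone: C = (1.26·0.0513 + 15.1·0.00162) / (1.26 + 15.1) = 0.0891/16.36 = 0.005446 mg/L.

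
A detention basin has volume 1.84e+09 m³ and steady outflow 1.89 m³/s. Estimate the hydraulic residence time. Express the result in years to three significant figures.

30.8 yr

Q = 1.89 m³/s × 3.156e+07 s/yr = 5.964e+07 m³/yr.
Hydraulic residence time τ = V/Q = 1.84e+09/5.964e+07 = 30.85 yr.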